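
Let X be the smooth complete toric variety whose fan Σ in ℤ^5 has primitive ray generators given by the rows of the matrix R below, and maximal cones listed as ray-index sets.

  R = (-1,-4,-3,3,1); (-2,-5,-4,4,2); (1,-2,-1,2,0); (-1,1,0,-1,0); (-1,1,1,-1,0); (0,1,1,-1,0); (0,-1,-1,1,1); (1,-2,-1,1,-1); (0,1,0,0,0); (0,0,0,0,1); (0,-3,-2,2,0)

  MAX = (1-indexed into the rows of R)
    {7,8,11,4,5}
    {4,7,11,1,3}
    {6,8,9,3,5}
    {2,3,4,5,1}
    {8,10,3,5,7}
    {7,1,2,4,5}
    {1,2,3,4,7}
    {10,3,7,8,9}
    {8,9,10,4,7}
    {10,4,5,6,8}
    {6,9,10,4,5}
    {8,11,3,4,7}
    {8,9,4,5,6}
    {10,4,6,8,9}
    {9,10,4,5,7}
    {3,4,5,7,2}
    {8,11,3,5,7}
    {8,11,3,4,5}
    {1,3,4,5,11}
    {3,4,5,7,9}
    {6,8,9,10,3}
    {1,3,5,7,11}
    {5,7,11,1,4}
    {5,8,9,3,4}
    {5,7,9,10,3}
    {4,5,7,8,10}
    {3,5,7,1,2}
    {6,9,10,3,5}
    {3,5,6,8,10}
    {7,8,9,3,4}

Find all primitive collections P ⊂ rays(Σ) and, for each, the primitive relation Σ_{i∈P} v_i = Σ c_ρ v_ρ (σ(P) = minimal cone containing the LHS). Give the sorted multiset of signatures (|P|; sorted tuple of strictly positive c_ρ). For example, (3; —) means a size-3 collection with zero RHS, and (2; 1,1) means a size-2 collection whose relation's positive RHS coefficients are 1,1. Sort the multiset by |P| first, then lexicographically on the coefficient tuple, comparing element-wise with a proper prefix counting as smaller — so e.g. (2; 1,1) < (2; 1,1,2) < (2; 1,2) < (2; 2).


Σ has 20 primitive collections:

  P = {6,7}:  v_{6} + v_{7} = v_{10}  ⟹  sig = (2; 1)
  P = {2,8}:  v_{2} + v_{8} = v_{1} + v_{11}  ⟹  sig = (2; 1,1)
  P = {1,6}:  v_{1} + v_{6} = v_{5} + v_{7} + v_{11}  ⟹  sig = (2; 1,1,1)
  P = {2,6}:  v_{2} + v_{6} = v_{1} + v_{5} + v_{7}  ⟹  sig = (2; 1,1,1)
  P = {6,11}:  v_{6} + v_{11} = v_{5} + v_{7} + v_{8}  ⟹  sig = (2; 1,1,1)
  P = {1,10}:  v_{1} + v_{10} = v_{5} + 2·v_{7} + v_{11}  ⟹  sig = (2; 1,1,2)
  P = {2,10}:  v_{2} + v_{10} = v_{1} + v_{5} + 2·v_{7}  ⟹  sig = (2; 1,1,2)
  P = {10,11}:  v_{10} + v_{11} = v_{5} + 2·v_{7} + v_{8}  ⟹  sig = (2; 1,1,2)
  P = {1,9}:  v_{1} + v_{9} = 3·v_{3} + 3·v_{4} + v_{5} + v_{7}  ⟹  sig = (2; 1,1,3,3)
  P = {1,8}:  v_{1} + v_{8} = 2·v_{11}  ⟹  sig = (2; 2)
  P = {2,11}:  v_{2} + v_{11} = 2·v_{1}  ⟹  sig = (2; 2)
  P = {9,11}:  v_{9} + v_{11} = 2·v_{3} + 2·v_{4}  ⟹  sig = (2; 2,2)
  P = {2,9}:  v_{2} + v_{9} = 4·v_{3} + 4·v_{4} + 2·v_{5} + 2·v_{7}  ⟹  sig = (2; 2,2,4,4)
  P = {3,4,6}:  v_{3} + v_{4} + v_{6} = 0  ⟹  sig = (3; —)
  P = {3,4,10}:  v_{3} + v_{4} + v_{10} = v_{7}  ⟹  sig = (3; 1)
  P = {5,8,9,10}:  v_{5} + v_{8} + v_{9} + v_{10} = 0  ⟹  sig = (4; —)
  P = {5,7,8,9}:  v_{5} + v_{7} + v_{8} + v_{9} = v_{3} + v_{4}  ⟹  sig = (4; 1,1)
  P = {1,3,4,5,7}:  v_{1} + v_{3} + v_{4} + v_{5} + v_{7} = v_{2}  ⟹  sig = (5; 1)
  P = {3,4,5,7,8}:  v_{3} + v_{4} + v_{5} + v_{7} + v_{8} = v_{11}  ⟹  sig = (5; 1)
  P = {3,4,5,7,11}:  v_{3} + v_{4} + v_{5} + v_{7} + v_{11} = v_{1}  ⟹  sig = (5; 1)

so the primitive-relation signature multiset is
[(2; 1), (2; 1,1), (2; 1,1,1), (2; 1,1,1), (2; 1,1,1), (2; 1,1,2), (2; 1,1,2), (2; 1,1,2), (2; 1,1,3,3), (2; 2), (2; 2), (2; 2,2), (2; 2,2,4,4), (3; —), (3; 1), (4; —), (4; 1,1), (5; 1), (5; 1), (5; 1)]


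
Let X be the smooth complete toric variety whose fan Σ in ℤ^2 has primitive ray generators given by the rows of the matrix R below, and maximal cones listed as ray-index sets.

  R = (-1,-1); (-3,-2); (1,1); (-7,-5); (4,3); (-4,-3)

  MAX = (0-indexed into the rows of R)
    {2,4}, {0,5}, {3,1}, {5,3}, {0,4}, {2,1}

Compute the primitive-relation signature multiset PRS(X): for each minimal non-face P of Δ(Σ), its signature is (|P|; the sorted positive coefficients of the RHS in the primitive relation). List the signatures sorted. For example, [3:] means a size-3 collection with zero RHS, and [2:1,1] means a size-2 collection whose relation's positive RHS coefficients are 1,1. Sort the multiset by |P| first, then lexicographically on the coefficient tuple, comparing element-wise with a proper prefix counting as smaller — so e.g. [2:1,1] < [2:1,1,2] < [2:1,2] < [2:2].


The 9 primitive collections of Σ (r=6, n=2):

  • {0,2}:  v_{0} + v_{2} = 0  →  sig = [2:]
  • {4,5}:  v_{4} + v_{5} = 0  →  sig = [2:]
  • {0,1}:  v_{0} + v_{1} = v_{5}  →  sig = [2:1]
  • {1,4}:  v_{1} + v_{4} = v_{2}  →  sig = [2:1]
  • {1,5}:  v_{1} + v_{5} = v_{3}  →  sig = [2:1]
  • {2,5}:  v_{2} + v_{5} = v_{1}  →  sig = [2:1]
  • {3,4}:  v_{3} + v_{4} = v_{1}  →  sig = [2:1]
  • {0,3}:  v_{0} + v_{3} = 2·v_{5}  →  sig = [2:2]
  • {2,3}:  v_{2} + v_{3} = 2·v_{1}  →  sig = [2:2]

Signatures (|P|; sorted positive RHS coefficients), sorted:
[[2:], [2:], [2:1], [2:1], [2:1], [2:1], [2:1], [2:2], [2:2]]


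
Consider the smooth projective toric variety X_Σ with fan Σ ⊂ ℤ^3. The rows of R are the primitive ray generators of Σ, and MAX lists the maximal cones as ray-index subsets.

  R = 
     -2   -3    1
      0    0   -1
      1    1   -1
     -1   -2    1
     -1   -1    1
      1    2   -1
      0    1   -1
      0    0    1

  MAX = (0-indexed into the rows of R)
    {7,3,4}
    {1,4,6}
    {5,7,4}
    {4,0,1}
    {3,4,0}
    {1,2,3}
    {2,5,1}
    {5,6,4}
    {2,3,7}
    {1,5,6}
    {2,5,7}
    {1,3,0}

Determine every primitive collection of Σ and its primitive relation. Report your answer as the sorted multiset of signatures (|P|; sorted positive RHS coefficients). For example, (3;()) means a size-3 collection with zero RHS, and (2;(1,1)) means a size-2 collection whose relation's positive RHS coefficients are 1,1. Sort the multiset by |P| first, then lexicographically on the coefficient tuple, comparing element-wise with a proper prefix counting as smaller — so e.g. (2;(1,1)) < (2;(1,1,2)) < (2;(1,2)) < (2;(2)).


The 12 primitive collections of Σ (r=8, n=3):

  P = {1,7}:  v_{1} + v_{7} = 0  →  sig = (2;())
  P = {2,4}:  v_{2} + v_{4} = 0  →  sig = (2;())
  P = {3,5}:  v_{3} + v_{5} = 0  →  sig = (2;())
  P = {0,2}:  v_{0} + v_{2} = v_{1} + v_{3}  →  sig = (2;(1,1))
  P = {0,5}:  v_{0} + v_{5} = v_{1} + v_{4}  →  sig = (2;(1,1))
  P = {0,7}:  v_{0} + v_{7} = v_{3} + v_{4}  →  sig = (2;(1,1))
  P = {2,6}:  v_{2} + v_{6} = v_{1} + v_{5}  →  sig = (2;(1,1))
  P = {3,6}:  v_{3} + v_{6} = v_{1} + v_{4}  →  sig = (2;(1,1))
  P = {6,7}:  v_{6} + v_{7} = v_{4} + v_{5}  →  sig = (2;(1,1))
  P = {0,6}:  v_{0} + v_{6} = 2·v_{1} + 2·v_{4}  →  sig = (2;(2,2))
  P = {1,3,4}:  v_{1} + v_{3} + v_{4} = v_{0}  →  sig = (3;(1))
  P = {1,4,5}:  v_{1} + v_{4} + v_{5} = v_{6}  →  sig = (3;(1))

so the primitive-relation signature multiset is
[(2;()), (2;()), (2;()), (2;(1,1)), (2;(1,1)), (2;(1,1)), (2;(1,1)), (2;(1,1)), (2;(1,1)), (2;(2,2)), (3;(1)), (3;(1))]


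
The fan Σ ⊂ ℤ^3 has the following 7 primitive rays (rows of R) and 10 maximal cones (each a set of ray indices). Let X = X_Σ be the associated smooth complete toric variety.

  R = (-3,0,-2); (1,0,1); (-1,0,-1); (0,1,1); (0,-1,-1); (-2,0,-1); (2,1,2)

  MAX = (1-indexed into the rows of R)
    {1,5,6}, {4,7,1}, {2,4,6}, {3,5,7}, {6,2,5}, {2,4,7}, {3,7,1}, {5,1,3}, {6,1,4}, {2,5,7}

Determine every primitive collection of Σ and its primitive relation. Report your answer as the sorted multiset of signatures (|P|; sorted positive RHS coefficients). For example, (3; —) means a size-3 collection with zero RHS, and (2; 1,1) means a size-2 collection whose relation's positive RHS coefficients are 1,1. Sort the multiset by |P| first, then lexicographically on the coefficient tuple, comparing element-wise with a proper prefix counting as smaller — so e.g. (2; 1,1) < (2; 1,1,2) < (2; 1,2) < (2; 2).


7 collections generate NE(X_Σ); each relation:

  {2,3}:  v_{2} + v_{3} = 0  ⇒ sig = (2; —)
  {4,5}:  v_{4} + v_{5} = 0  ⇒ sig = (2; —)
  {1,2}:  v_{1} + v_{2} = v_{6}  ⇒ sig = (2; 1)
  {3,6}:  v_{3} + v_{6} = v_{1}  ⇒ sig = (2; 1)
  {6,7}:  v_{6} + v_{7} = v_{4}  ⇒ sig = (2; 1)
  {3,4}:  v_{3} + v_{4} = v_{1} + v_{7}  ⇒ sig = (2; 1,1)
  {1,5,7}:  v_{1} + v_{5} + v_{7} = v_{3}  ⇒ sig = (3; 1)

Sorted signature multiset PRS(X):
    (2; —)
    (2; —)
    (2; 1)
    (2; 1)
    (2; 1)
    (2; 1,1)
    (3; 1)


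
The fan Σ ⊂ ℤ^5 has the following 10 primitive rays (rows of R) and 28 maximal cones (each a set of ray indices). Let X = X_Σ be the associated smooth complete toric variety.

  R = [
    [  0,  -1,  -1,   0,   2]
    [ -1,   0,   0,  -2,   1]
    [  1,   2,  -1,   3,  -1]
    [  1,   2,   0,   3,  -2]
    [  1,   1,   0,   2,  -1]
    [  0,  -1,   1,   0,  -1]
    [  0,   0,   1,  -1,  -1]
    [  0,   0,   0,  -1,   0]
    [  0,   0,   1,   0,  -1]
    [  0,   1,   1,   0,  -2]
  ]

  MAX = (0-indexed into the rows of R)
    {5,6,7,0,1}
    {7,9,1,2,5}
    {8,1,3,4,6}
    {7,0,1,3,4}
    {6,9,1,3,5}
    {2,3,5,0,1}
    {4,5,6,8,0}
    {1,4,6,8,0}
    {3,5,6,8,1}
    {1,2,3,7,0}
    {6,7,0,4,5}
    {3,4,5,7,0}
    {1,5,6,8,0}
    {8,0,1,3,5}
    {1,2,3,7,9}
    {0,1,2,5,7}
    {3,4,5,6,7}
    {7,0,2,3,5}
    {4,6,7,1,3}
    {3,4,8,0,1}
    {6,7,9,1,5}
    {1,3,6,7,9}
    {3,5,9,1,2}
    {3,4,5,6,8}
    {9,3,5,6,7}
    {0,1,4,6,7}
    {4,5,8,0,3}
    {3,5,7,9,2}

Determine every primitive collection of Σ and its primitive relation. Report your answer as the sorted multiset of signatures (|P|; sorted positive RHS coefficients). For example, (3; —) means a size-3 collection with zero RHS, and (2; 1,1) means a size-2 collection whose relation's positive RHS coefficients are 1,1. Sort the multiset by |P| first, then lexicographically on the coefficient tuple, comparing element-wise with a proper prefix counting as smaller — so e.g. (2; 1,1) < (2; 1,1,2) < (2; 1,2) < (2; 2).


Minimal non-faces — 10 found among 10 rays, 28 max cones:

  P = {0,9}:  v_{0} + v_{9} = 0  so sig = (2; —)
  P = {2,8}:  v_{2} + v_{8} = v_{3}  so sig = (2; 1)
  P = {7,8}:  v_{7} + v_{8} = v_{6}  so sig = (2; 1)
  P = {2,6}:  v_{2} + v_{6} = v_{3} + v_{7}  so sig = (2; 1,1)
  P = {4,9}:  v_{4} + v_{9} = v_{3} + v_{6}  so sig = (2; 1,1)
  P = {8,9}:  v_{8} + v_{9} = v_{1} + v_{3} + v_{5} + v_{6}  so sig = (2; 1,1,1,1)
  P = {2,4}:  v_{2} + v_{4} = v_{0} + 2·v_{3} + v_{7}  so sig = (2; 1,1,2)
  P = {0,3,6}:  v_{0} + v_{3} + v_{6} = v_{4}  so sig = (3; 1)
  P = {1,4,5}:  v_{1} + v_{4} + v_{5} = v_{8}  so sig = (3; 1)
  P = {1,3,5,7}:  v_{1} + v_{3} + v_{5} + v_{7} = v_{9}  so sig = (4; 1)

so the primitive-relation signature multiset is
{ (2; —),  (2; 1) ×2,  (2; 1,1) ×2,  (2; 1,1,1,1),  (2; 1,1,2),  (3; 1) ×2,  (4; 1) }


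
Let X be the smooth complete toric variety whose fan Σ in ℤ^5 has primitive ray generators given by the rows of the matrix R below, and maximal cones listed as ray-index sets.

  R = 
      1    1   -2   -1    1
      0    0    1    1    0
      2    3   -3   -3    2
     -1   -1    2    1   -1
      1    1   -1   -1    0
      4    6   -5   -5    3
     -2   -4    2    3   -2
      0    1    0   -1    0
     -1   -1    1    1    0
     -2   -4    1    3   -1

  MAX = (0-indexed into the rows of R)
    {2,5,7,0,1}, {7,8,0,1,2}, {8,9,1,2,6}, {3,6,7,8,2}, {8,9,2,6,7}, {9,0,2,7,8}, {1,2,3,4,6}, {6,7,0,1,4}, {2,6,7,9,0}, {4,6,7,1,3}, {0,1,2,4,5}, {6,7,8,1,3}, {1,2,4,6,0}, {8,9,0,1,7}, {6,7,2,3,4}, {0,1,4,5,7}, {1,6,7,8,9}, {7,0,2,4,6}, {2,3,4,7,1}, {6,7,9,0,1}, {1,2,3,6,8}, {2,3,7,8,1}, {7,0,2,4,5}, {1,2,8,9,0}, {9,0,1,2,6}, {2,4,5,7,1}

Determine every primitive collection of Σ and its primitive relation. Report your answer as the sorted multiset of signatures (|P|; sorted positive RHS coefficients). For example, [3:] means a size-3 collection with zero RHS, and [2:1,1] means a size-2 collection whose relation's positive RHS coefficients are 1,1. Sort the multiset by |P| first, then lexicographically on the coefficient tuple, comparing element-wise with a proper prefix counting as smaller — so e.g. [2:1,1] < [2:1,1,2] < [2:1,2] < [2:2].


Δ(Σ) — 10 vertices, 12 min non-faces:

  P={0,3}:  v_{0} + v_{3} = 0  ⟹  sig = [2:]
  P={4,8}:  v_{4} + v_{8} = 0  ⟹  sig = [2:]
  P={3,9}:  v_{3} + v_{9} = v_{6} + v_{8}  ⟹  sig = [2:1,1]
  P={4,9}:  v_{4} + v_{9} = v_{0} + v_{6}  ⟹  sig = [2:1,1]
  P={5,6}:  v_{5} + v_{6} = v_{0} + v_{4}  ⟹  sig = [2:1,1]
  P={3,5}:  v_{3} + v_{5} = v_{1} + v_{2} + v_{4} + v_{7}  ⟹  sig = [2:1,1,1,1]
  P={5,8}:  v_{5} + v_{8} = v_{0} + v_{1} + v_{2} + v_{7}  ⟹  sig = [2:1,1,1,1]
  P={5,9}:  v_{5} + v_{9} = 2·v_{0}  ⟹  sig = [2:2]
  P={0,6,8}:  v_{0} + v_{6} + v_{8} = v_{9}  ⟹  sig = [3:1]
  P={1,2,6,7}:  v_{1} + v_{2} + v_{6} + v_{7} = 0  ⟹  sig = [4:]
  P={1,2,7,9}:  v_{1} + v_{2} + v_{7} + v_{9} = v_{0} + v_{8}  ⟹  sig = [4:1,1]
  P={0,1,2,4,7}:  v_{0} + v_{1} + v_{2} + v_{4} + v_{7} = v_{5}  ⟹  sig = [5:1]

so the primitive-relation signature multiset is
    |P|=2: 8 collections, coeffs (), (), (1,1), (1,1), (1,1), (1,1,1,1), (1,1,1,1), (2)
    |P|=3: 1 collection, coeffs (1)
    |P|=4: 2 collections, coeffs (), (1,1)
    |P|=5: 1 collection, coeffs (1)


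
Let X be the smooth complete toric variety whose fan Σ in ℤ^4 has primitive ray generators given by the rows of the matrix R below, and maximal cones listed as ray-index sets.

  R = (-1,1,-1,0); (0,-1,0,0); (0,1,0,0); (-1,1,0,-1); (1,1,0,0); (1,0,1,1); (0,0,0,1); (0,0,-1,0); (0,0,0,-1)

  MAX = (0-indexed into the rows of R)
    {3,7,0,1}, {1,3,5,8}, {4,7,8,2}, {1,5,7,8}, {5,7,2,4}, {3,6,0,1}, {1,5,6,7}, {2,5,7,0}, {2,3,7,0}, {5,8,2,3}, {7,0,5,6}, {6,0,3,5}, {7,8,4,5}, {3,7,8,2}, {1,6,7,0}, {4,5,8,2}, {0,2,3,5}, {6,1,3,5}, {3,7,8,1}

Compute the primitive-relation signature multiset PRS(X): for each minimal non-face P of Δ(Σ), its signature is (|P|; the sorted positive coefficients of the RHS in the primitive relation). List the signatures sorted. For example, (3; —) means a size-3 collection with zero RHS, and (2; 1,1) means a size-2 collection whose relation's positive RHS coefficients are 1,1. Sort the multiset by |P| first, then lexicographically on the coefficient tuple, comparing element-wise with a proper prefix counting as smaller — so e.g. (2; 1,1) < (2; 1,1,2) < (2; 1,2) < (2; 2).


12 collections generate NE(X_Σ); each relation:

  {1,2}:  v_{1} + v_{2} = 0  so sig = (2; —)
  {6,8}:  v_{6} + v_{8} = 0  so sig = (2; —)
  {0,8}:  v_{0} + v_{8} = v_{3} + v_{7}  so sig = (2; 1,1)
  {2,6}:  v_{2} + v_{6} = v_{0} + v_{5}  so sig = (2; 1,1)
  {1,4}:  v_{1} + v_{4} = v_{5} + v_{7} + v_{8}  so sig = (2; 1,1,1)
  {4,6}:  v_{4} + v_{6} = v_{2} + v_{5} + v_{7}  so sig = (2; 1,1,1)
  {0,4}:  v_{0} + v_{4} = 2·v_{2} + v_{7}  so sig = (2; 1,2)
  {3,4}:  v_{3} + v_{4} = 2·v_{2} + v_{8}  so sig = (2; 1,2)
  {0,1,5}:  v_{0} + v_{1} + v_{5} = v_{6}  so sig = (3; 1)
  {3,5,7}:  v_{3} + v_{5} + v_{7} = v_{2}  so sig = (3; 1)
  {3,6,7}:  v_{3} + v_{6} + v_{7} = v_{0}  so sig = (3; 1)
  {2,5,7,8}:  v_{2} + v_{5} + v_{7} + v_{8} = v_{4}  so sig = (4; 1)

so the primitive-relation signature multiset is
    |P|=2: 8 collections, coeffs (), (), (1,1), (1,1), (1,1,1), (1,1,1), (1,2), (1,2)
    |P|=3: 3 collections, coeffs (1), (1), (1)
    |P|=4: 1 collection, coeffs (1)


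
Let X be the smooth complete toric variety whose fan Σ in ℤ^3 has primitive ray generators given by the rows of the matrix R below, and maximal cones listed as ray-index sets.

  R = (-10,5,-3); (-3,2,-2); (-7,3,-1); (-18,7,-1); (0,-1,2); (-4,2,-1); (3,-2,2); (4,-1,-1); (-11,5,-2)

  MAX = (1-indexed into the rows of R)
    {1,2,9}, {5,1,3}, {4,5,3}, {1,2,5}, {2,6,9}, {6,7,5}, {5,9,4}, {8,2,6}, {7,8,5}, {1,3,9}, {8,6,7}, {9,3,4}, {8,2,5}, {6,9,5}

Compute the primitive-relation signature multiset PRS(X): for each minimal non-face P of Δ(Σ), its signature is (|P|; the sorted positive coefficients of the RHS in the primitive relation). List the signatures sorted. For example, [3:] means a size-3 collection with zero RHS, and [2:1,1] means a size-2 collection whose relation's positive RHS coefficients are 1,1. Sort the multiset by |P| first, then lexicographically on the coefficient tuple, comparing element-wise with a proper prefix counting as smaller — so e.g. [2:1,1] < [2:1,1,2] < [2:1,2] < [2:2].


20 minimal non-faces of Δ(Σ) (on 9 rays):

  • {2,7}:  v_{2} + v_{7} = 0  ⇒ sig = [2:]
  • {1,7}:  v_{1} + v_{7} = v_{3}  ⇒ sig = [2:1]
  • {2,3}:  v_{2} + v_{3} = v_{1}  ⇒ sig = [2:1]
  • {3,6}:  v_{3} + v_{6} = v_{9}  ⇒ sig = [2:1]
  • {3,8}:  v_{3} + v_{8} = v_{2}  ⇒ sig = [2:1]
  • {1,6}:  v_{1} + v_{6} = v_{2} + v_{9}  ⇒ sig = [2:1,1]
  • {3,7}:  v_{3} + v_{7} = v_{5} + v_{6}  ⇒ sig = [2:1,1]
  • {8,9}:  v_{8} + v_{9} = v_{2} + v_{6}  ⇒ sig = [2:1,1]
  • {4,7}:  v_{4} + v_{7} = 2·v_{5} + v_{6} + v_{9}  ⇒ sig = [2:1,1,2]
  • {4,6}:  v_{4} + v_{6} = v_{5} + 2·v_{9}  ⇒ sig = [2:1,2]
  • {7,9}:  v_{7} + v_{9} = v_{5} + 2·v_{6}  ⇒ sig = [2:1,2]
  • {1,8}:  v_{1} + v_{8} = 2·v_{2}  ⇒ sig = [2:2]
  • {4,8}:  v_{4} + v_{8} = 2·v_{3}  ⇒ sig = [2:2]
  • {2,4}:  v_{2} + v_{4} = 3·v_{3}  ⇒ sig = [2:3]
  • {1,4}:  v_{1} + v_{4} = 4·v_{3}  ⇒ sig = [2:4]
  • {5,6,8}:  v_{5} + v_{6} + v_{8} = 0  ⇒ sig = [3:]
  • {2,5,6}:  v_{2} + v_{5} + v_{6} = v_{3}  ⇒ sig = [3:1]
  • {3,5,9}:  v_{3} + v_{5} + v_{9} = v_{4}  ⇒ sig = [3:1]
  • {2,5,9}:  v_{2} + v_{5} + v_{9} = 2·v_{3}  ⇒ sig = [3:2]
  • {1,5,9}:  v_{1} + v_{5} + v_{9} = 3·v_{3}  ⇒ sig = [3:3]

so the primitive-relation signature multiset is
    [2:]
    [2:1]
    [2:1]
    [2:1]
    [2:1]
    [2:1,1]
    [2:1,1]
    [2:1,1]
    [2:1,1,2]
    [2:1,2]
    [2:1,2]
    [2:2]
    [2:2]
    [2:3]
    [2:4]
    [3:]
    [3:1]
    [3:1]
    [3:2]
    [3:3]


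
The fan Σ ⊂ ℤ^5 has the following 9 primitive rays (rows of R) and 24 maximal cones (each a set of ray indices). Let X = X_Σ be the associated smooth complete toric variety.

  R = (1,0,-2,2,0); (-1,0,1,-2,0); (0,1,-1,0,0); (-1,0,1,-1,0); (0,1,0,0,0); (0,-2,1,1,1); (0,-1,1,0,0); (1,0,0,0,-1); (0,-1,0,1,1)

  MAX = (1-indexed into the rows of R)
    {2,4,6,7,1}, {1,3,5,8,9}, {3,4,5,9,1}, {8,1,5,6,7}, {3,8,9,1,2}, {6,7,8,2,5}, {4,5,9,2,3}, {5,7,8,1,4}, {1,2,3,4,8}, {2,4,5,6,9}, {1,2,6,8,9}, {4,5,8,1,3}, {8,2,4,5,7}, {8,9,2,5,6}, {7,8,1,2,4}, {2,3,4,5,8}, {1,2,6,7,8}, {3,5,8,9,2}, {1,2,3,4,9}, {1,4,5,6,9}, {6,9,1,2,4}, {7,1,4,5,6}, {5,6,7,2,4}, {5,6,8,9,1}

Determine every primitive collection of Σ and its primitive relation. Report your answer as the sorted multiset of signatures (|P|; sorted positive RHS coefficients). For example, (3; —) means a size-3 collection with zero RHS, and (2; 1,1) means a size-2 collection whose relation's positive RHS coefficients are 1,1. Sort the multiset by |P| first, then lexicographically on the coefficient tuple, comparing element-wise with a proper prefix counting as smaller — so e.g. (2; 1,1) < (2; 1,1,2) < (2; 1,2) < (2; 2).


Σ has 6 primitive collections:

  P = {3,7}:  v_{3} + v_{7} = 0  ⇒ sig = (2; —)
  P = {3,6}:  v_{3} + v_{6} = v_{9}  ⇒ sig = (2; 1)
  P = {7,9}:  v_{7} + v_{9} = v_{6}  ⇒ sig = (2; 1)
  P = {1,2,5}:  v_{1} + v_{2} + v_{5} = v_{3}  ⇒ sig = (3; 1)
  P = {4,8,9}:  v_{4} + v_{8} + v_{9} = v_{7}  ⇒ sig = (3; 1)
  P = {4,6,8}:  v_{4} + v_{6} + v_{8} = 2·v_{7}  ⇒ sig = (3; 2)

Hence PRS(X_Σ) =
{ (2; —),  (2; 1) ×2,  (3; 1) ×2,  (3; 2) }


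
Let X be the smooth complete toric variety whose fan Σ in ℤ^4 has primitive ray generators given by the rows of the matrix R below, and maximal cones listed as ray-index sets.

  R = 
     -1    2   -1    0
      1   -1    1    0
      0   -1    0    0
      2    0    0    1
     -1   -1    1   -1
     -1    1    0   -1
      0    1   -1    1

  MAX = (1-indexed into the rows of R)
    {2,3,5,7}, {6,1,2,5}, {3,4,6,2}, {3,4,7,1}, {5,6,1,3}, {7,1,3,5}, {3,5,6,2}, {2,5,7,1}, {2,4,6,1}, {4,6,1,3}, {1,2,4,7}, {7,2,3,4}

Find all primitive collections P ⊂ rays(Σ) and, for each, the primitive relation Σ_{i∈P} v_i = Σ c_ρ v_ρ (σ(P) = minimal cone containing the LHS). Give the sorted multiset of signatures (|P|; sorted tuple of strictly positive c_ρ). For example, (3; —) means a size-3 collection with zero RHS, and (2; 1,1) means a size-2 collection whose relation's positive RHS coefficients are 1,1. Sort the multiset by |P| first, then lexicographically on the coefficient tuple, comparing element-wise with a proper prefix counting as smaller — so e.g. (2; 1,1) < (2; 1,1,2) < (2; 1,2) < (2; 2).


Primitive collections (3):

  {4,5}:  v_{4} + v_{5} = v_{2}  ⇒ sig = (2; 1)
  {6,7}:  v_{6} + v_{7} = v_{1}  ⇒ sig = (2; 1)
  {1,2,3}:  v_{1} + v_{2} + v_{3} = 0  ⇒ sig = (3; —)

Sorted signature multiset PRS(X):
[(2; 1), (2; 1), (3; —)]


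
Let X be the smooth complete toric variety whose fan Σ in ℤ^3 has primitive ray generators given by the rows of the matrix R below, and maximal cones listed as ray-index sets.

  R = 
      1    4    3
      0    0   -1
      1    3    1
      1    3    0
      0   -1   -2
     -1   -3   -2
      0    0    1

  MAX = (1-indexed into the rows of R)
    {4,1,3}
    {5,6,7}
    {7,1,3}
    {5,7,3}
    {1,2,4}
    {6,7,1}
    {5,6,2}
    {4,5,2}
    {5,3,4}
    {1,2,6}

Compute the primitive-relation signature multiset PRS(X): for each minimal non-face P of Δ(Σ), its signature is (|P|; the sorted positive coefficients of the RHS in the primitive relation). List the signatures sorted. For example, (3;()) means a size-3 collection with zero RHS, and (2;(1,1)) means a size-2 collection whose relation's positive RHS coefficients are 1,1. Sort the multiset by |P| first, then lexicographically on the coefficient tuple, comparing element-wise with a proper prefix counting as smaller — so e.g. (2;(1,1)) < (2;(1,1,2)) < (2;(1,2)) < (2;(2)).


Primitive collections (6):

  {2,7}:  v_{2} + v_{7} = 0  →  sig = (2;())
  {1,5}:  v_{1} + v_{5} = v_{3}  →  sig = (2;(1))
  {2,3}:  v_{2} + v_{3} = v_{4}  →  sig = (2;(1))
  {3,6}:  v_{3} + v_{6} = v_{2}  →  sig = (2;(1))
  {4,7}:  v_{4} + v_{7} = v_{3}  →  sig = (2;(1))
  {4,6}:  v_{4} + v_{6} = 2·v_{2}  →  sig = (2;(2))

Sorted signature multiset PRS(X):
{ (2;()),  (2;(1)) ×4,  (2;(2)) }


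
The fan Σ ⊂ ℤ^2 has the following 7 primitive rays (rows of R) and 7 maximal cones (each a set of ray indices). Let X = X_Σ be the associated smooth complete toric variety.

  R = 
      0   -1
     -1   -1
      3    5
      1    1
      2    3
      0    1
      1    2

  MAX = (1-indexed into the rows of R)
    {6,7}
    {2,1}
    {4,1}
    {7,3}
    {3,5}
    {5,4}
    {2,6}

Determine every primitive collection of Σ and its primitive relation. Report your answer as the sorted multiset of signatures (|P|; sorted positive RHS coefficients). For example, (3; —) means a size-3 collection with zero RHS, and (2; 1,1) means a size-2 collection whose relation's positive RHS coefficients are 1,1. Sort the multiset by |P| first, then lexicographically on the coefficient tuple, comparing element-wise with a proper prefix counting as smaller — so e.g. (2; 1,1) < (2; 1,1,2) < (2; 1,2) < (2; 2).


The 14 primitive collections of Σ (r=7, n=2):

  {1,6}:  v_{1} + v_{6} = 0  so sig = (2; —)
  {2,4}:  v_{2} + v_{4} = 0  so sig = (2; —)
  {1,7}:  v_{1} + v_{7} = v_{4}  so sig = (2; 1)
  {2,5}:  v_{2} + v_{5} = v_{7}  so sig = (2; 1)
  {2,7}:  v_{2} + v_{7} = v_{6}  so sig = (2; 1)
  {4,6}:  v_{4} + v_{6} = v_{7}  so sig = (2; 1)
  {4,7}:  v_{4} + v_{7} = v_{5}  so sig = (2; 1)
  {5,7}:  v_{5} + v_{7} = v_{3}  so sig = (2; 1)
  {1,3}:  v_{1} + v_{3} = v_{4} + v_{5}  so sig = (2; 1,1)
  {1,5}:  v_{1} + v_{5} = 2·v_{4}  so sig = (2; 2)
  {2,3}:  v_{2} + v_{3} = 2·v_{7}  so sig = (2; 2)
  {3,4}:  v_{3} + v_{4} = 2·v_{5}  so sig = (2; 2)
  {5,6}:  v_{5} + v_{6} = 2·v_{7}  so sig = (2; 2)
  {3,6}:  v_{3} + v_{6} = 3·v_{7}  so sig = (2; 3)

Sorted signature multiset PRS(X):
[(2; —), (2; —), (2; 1), (2; 1), (2; 1), (2; 1), (2; 1), (2; 1), (2; 1,1), (2; 2), (2; 2), (2; 2), (2; 2), (2; 3)]


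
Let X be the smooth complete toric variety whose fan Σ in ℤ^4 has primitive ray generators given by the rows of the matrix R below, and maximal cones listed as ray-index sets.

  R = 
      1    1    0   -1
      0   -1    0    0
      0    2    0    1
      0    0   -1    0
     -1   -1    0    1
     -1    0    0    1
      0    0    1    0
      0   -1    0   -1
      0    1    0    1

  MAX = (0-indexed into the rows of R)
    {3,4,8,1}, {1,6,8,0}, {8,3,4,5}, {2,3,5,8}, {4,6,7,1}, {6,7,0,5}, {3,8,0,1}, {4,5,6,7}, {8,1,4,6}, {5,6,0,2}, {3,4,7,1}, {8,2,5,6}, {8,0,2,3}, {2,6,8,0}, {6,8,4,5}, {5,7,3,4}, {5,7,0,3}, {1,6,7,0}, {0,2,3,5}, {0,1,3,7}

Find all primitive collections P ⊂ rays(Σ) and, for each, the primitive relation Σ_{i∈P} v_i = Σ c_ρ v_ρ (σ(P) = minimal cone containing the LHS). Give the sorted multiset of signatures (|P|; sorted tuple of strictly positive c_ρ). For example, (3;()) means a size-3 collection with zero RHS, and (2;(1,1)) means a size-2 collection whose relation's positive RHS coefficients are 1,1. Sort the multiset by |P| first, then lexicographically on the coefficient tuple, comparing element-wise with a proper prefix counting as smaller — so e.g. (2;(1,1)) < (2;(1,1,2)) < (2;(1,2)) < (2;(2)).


8 collections generate NE(X_Σ); each relation:

  {0,4}:  v_{0} + v_{4} = 0  ⇒ sig = (2;())
  {3,6}:  v_{3} + v_{6} = 0  ⇒ sig = (2;())
  {7,8}:  v_{7} + v_{8} = 0  ⇒ sig = (2;())
  {1,2}:  v_{1} + v_{2} = v_{8}  ⇒ sig = (2;(1))
  {1,5}:  v_{1} + v_{5} = v_{4}  ⇒ sig = (2;(1))
  {2,4}:  v_{2} + v_{4} = v_{5} + v_{8}  ⇒ sig = (2;(1,1))
  {2,7}:  v_{2} + v_{7} = v_{0} + v_{5}  ⇒ sig = (2;(1,1))
  {0,5,8}:  v_{0} + v_{5} + v_{8} = v_{2}  ⇒ sig = (3;(1))

Hence PRS(X_Σ) =
[(2;()), (2;()), (2;()), (2;(1)), (2;(1)), (2;(1,1)), (2;(1,1)), (3;(1))]


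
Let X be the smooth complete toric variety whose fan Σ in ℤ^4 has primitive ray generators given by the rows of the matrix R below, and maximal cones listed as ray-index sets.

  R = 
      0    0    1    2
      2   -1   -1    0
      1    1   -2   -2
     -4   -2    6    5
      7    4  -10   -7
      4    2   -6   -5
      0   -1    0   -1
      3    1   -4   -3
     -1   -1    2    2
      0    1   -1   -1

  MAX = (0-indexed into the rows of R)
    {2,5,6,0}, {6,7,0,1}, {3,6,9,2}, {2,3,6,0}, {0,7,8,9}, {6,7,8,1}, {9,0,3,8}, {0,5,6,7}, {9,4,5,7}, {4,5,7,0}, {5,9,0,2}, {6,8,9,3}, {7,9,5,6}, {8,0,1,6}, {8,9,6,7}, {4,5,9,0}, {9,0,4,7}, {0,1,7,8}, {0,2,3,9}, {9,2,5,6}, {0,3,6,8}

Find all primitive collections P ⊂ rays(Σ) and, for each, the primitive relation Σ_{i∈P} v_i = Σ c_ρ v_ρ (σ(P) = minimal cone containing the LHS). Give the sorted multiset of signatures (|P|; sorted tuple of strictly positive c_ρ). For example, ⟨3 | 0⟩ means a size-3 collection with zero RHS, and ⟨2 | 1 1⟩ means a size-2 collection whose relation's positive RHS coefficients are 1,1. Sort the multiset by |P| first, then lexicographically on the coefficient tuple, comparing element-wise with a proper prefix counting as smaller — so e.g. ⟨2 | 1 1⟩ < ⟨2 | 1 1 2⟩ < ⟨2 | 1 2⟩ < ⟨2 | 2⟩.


Minimal non-faces — 17 found among 10 rays, 21 max cones:

  P={2,8}:  v_{2} + v_{8} = 0  →  sig = ⟨2 | 0⟩
  P={3,5}:  v_{3} + v_{5} = 0  →  sig = ⟨2 | 0⟩
  P={2,7}:  v_{2} + v_{7} = v_{5}  →  sig = ⟨2 | 1⟩
  P={3,7}:  v_{3} + v_{7} = v_{8}  →  sig = ⟨2 | 1⟩
  P={5,8}:  v_{5} + v_{8} = v_{7}  →  sig = ⟨2 | 1⟩
  P={1,9}:  v_{1} + v_{9} = v_{7} + v_{8}  →  sig = ⟨2 | 1 1⟩
  P={4,6}:  v_{4} + v_{6} = v_{5} + v_{7}  →  sig = ⟨2 | 1 1⟩
  P={1,2}:  v_{1} + v_{2} = v_{0} + v_{6} + v_{7}  →  sig = ⟨2 | 1 1 1⟩
  P={3,4}:  v_{3} + v_{4} = v_{0} + v_{7} + v_{9}  →  sig = ⟨2 | 1 1 1⟩
  P={1,3}:  v_{1} + v_{3} = v_{0} + v_{6} + 2·v_{8}  →  sig = ⟨2 | 1 1 2⟩
  P={1,5}:  v_{1} + v_{5} = v_{0} + v_{6} + 2·v_{7}  →  sig = ⟨2 | 1 1 2⟩
  P={2,4}:  v_{2} + v_{4} = v_{0} + 2·v_{5} + v_{9}  →  sig = ⟨2 | 1 1 2⟩
  P={4,8}:  v_{4} + v_{8} = v_{0} + 2·v_{7} + v_{9}  →  sig = ⟨2 | 1 1 2⟩
  P={1,4}:  v_{1} + v_{4} = v_{0} + 3·v_{7}  →  sig = ⟨2 | 1 3⟩
  P={0,6,9}:  v_{0} + v_{6} + v_{9} = 0  →  sig = ⟨3 | 0⟩
  P={0,5,7,9}:  v_{0} + v_{5} + v_{7} + v_{9} = v_{4}  →  sig = ⟨4 | 1⟩
  P={0,6,7,8}:  v_{0} + v_{6} + v_{7} + v_{8} = v_{1}  →  sig = ⟨4 | 1⟩

Hence PRS(X_Σ) =
[⟨2 | 0⟩, ⟨2 | 0⟩, ⟨2 | 1⟩, ⟨2 | 1⟩, ⟨2 | 1⟩, ⟨2 | 1 1⟩, ⟨2 | 1 1⟩, ⟨2 | 1 1 1⟩, ⟨2 | 1 1 1⟩, ⟨2 | 1 1 2⟩, ⟨2 | 1 1 2⟩, ⟨2 | 1 1 2⟩, ⟨2 | 1 1 2⟩, ⟨2 | 1 3⟩, ⟨3 | 0⟩, ⟨4 | 1⟩, ⟨4 | 1⟩]


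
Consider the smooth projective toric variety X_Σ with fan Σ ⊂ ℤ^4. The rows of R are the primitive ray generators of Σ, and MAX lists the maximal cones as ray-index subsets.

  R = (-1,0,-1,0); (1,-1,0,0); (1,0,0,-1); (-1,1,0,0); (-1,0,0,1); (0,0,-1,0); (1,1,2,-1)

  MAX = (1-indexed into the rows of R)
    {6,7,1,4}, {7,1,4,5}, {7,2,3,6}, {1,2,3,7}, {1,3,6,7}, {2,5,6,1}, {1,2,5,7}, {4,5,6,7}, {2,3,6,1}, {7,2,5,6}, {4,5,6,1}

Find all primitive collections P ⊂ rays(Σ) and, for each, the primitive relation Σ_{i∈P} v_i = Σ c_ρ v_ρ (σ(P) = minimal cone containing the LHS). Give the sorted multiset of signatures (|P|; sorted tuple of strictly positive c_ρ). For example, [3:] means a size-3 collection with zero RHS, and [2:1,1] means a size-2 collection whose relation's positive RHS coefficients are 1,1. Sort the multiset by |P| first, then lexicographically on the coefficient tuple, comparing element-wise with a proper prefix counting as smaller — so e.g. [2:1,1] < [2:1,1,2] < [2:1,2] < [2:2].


5 minimal non-faces of Δ(Σ) (on 7 rays):

  • {2,4}:  v_{2} + v_{4} = 0  →  sig = [2:]
  • {3,5}:  v_{3} + v_{5} = 0  →  sig = [2:]
  • {3,4}:  v_{3} + v_{4} = v_{1} + v_{6} + v_{7}  →  sig = [2:1,1,1]
  • {1,2,6,7}:  v_{1} + v_{2} + v_{6} + v_{7} = v_{3}  →  sig = [4:1]
  • {1,5,6,7}:  v_{1} + v_{5} + v_{6} + v_{7} = v_{4}  →  sig = [4:1]

Sorted signature multiset PRS(X):
    |P|=2: 3 collections, coeffs (), (), (1,1,1)
    |P|=4: 2 collections, coeffs (1), (1)


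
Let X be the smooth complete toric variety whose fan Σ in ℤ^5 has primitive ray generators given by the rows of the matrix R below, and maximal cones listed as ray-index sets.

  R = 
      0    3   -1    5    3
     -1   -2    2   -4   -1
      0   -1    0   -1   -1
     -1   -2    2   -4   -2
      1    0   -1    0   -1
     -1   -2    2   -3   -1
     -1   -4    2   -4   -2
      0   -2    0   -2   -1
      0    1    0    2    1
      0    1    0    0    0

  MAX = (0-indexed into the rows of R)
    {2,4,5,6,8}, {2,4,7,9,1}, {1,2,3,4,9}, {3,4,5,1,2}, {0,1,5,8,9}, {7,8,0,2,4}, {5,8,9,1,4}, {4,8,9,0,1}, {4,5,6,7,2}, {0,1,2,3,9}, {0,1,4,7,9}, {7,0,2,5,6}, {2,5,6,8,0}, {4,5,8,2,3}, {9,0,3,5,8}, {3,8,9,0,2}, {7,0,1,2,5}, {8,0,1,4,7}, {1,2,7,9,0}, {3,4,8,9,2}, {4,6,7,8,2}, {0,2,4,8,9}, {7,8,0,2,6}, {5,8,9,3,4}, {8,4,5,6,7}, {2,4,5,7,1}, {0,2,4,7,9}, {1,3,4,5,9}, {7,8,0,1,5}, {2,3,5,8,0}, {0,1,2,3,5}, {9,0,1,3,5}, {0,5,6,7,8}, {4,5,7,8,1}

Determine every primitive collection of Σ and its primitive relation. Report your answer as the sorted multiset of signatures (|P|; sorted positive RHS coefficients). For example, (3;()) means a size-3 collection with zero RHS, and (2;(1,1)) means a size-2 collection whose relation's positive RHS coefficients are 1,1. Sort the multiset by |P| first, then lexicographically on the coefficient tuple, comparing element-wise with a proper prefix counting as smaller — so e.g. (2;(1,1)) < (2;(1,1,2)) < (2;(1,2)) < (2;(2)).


14 collections generate NE(X_Σ); each relation:

  • {6,9}:  v_{6} + v_{9} = v_{2} + v_{5}  ⇒ sig = (2;(1,1))
  • {1,6}:  v_{1} + v_{6} = 2·v_{5} + v_{7}  ⇒ sig = (2;(1,2))
  • {3,7}:  v_{3} + v_{7} = v_{1} + 2·v_{2}  ⇒ sig = (2;(1,2))
  • {3,6}:  v_{3} + v_{6} = 2·v_{2} + 2·v_{5}  ⇒ sig = (2;(2,2))
  • {7,8,9}:  v_{7} + v_{8} + v_{9} = 0  ⇒ sig = (3;())
  • {0,4,5}:  v_{0} + v_{4} + v_{5} = v_{8}  ⇒ sig = (3;(1))
  • {1,2,8}:  v_{1} + v_{2} + v_{8} = v_{5}  ⇒ sig = (3;(1))
  • {2,5,9}:  v_{2} + v_{5} + v_{9} = v_{3}  ⇒ sig = (3;(1))
  • {5,7,9}:  v_{5} + v_{7} + v_{9} = v_{1} + v_{2}  ⇒ sig = (3;(1,1))
  • {0,3,4}:  v_{0} + v_{3} + v_{4} = v_{2} + v_{8} + v_{9}  ⇒ sig = (3;(1,1,1))
  • {0,4,6}:  v_{0} + v_{4} + v_{6} = v_{2} + v_{7} + 2·v_{8}  ⇒ sig = (3;(1,1,2))
  • {1,3,8}:  v_{1} + v_{3} + v_{8} = 2·v_{5} + v_{9}  ⇒ sig = (3;(1,2))
  • {0,1,2,4}:  v_{0} + v_{1} + v_{2} + v_{4} = 0  ⇒ sig = (4;())
  • {2,5,7,8}:  v_{2} + v_{5} + v_{7} + v_{8} = v_{6}  ⇒ sig = (4;(1))

Hence PRS(X_Σ) =
    |P|=2: 4 collections, coeffs (1,1), (1,2), (1,2), (2,2)
    |P|=3: 8 collections, coeffs (), (1), (1), (1), (1,1), (1,1,1), (1,1,2), (1,2)
    |P|=4: 2 collections, coeffs (), (1)


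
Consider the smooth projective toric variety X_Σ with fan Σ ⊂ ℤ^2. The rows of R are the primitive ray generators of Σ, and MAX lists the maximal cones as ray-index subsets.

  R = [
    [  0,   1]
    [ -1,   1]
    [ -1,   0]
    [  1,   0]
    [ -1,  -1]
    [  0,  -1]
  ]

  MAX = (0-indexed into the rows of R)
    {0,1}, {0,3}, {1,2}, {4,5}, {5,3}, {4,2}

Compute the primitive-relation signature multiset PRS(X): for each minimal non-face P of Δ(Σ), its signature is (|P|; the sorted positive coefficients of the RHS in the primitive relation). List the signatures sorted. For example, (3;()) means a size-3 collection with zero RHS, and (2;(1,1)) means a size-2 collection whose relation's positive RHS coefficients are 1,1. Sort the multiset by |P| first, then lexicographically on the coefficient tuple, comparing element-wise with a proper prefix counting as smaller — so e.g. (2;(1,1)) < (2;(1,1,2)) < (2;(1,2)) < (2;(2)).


The 9 primitive collections of Σ (r=6, n=2):

  P={0,5}:  v_{0} + v_{5} = 0  ⟹  sig = (2;())
  P={2,3}:  v_{2} + v_{3} = 0  ⟹  sig = (2;())
  P={0,2}:  v_{0} + v_{2} = v_{1}  ⟹  sig = (2;(1))
  P={0,4}:  v_{0} + v_{4} = v_{2}  ⟹  sig = (2;(1))
  P={1,3}:  v_{1} + v_{3} = v_{0}  ⟹  sig = (2;(1))
  P={1,5}:  v_{1} + v_{5} = v_{2}  ⟹  sig = (2;(1))
  P={2,5}:  v_{2} + v_{5} = v_{4}  ⟹  sig = (2;(1))
  P={3,4}:  v_{3} + v_{4} = v_{5}  ⟹  sig = (2;(1))
  P={1,4}:  v_{1} + v_{4} = 2·v_{2}  ⟹  sig = (2;(2))

so the primitive-relation signature multiset is
[(2;()), (2;()), (2;(1)), (2;(1)), (2;(1)), (2;(1)), (2;(1)), (2;(1)), (2;(2))]


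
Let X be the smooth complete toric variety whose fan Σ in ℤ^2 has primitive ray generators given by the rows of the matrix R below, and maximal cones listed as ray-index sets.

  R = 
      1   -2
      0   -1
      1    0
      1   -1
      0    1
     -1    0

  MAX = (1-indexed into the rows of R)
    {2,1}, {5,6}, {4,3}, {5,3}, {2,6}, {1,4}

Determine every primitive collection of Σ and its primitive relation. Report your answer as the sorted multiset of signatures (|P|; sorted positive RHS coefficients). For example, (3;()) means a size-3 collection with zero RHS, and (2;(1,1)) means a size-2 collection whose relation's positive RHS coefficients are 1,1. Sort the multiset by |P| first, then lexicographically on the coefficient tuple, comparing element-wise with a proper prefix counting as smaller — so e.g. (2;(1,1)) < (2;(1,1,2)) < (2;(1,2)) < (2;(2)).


9 collections generate NE(X_Σ); each relation:

  P = {2,5}:  v_{2} + v_{5} = 0 — sig = (2;())
  P = {3,6}:  v_{3} + v_{6} = 0 — sig = (2;())
  P = {1,5}:  v_{1} + v_{5} = v_{4} — sig = (2;(1))
  P = {2,3}:  v_{2} + v_{3} = v_{4} — sig = (2;(1))
  P = {2,4}:  v_{2} + v_{4} = v_{1} — sig = (2;(1))
  P = {4,5}:  v_{4} + v_{5} = v_{3} — sig = (2;(1))
  P = {4,6}:  v_{4} + v_{6} = v_{2} — sig = (2;(1))
  P = {1,3}:  v_{1} + v_{3} = 2·v_{4} — sig = (2;(2))
  P = {1,6}:  v_{1} + v_{6} = 2·v_{2} — sig = (2;(2))

Hence PRS(X_Σ) =
    (2;())
    (2;())
    (2;(1))
    (2;(1))
    (2;(1))
    (2;(1))
    (2;(1))
    (2;(2))
    (2;(2))


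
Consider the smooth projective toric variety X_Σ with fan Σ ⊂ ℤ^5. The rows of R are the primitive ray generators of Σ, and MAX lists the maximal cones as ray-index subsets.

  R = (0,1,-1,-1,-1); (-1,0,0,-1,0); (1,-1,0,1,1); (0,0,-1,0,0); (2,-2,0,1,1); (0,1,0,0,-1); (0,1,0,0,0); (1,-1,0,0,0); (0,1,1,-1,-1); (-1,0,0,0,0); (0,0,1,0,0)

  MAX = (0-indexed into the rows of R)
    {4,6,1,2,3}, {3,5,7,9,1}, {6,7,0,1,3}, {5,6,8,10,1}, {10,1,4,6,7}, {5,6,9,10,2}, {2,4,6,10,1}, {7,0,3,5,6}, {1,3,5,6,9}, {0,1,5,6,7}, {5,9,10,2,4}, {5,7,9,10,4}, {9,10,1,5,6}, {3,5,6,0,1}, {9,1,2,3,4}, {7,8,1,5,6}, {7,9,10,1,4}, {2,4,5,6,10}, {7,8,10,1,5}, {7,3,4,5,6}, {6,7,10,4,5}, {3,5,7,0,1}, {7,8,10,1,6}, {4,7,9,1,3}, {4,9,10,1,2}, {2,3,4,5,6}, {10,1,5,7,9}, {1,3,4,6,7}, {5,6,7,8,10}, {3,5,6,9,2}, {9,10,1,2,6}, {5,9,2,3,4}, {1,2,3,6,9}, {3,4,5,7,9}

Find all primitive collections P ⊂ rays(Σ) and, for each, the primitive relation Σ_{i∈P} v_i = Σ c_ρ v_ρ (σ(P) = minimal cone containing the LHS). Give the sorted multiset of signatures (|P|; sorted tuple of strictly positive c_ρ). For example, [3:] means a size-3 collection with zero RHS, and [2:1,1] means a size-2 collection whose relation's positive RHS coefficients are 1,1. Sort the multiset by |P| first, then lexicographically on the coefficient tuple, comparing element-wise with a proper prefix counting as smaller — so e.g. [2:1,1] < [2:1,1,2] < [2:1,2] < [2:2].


Σ has 17 primitive collections:

  {3,10}:  v_{3} + v_{10} = 0  ⟹  sig = [2:]
  {2,7}:  v_{2} + v_{7} = v_{4}  ⟹  sig = [2:1]
  {0,2}:  v_{0} + v_{2} = v_{3} + v_{6} + v_{7}  ⟹  sig = [2:1,1,1]
  {0,9}:  v_{0} + v_{9} = v_{1} + v_{3} + v_{5}  ⟹  sig = [2:1,1,1]
  {2,8}:  v_{2} + v_{8} = v_{6} + v_{7} + v_{10}  ⟹  sig = [2:1,1,1]
  {8,9}:  v_{8} + v_{9} = v_{1} + v_{5} + v_{10}  ⟹  sig = [2:1,1,1]
  {0,10}:  v_{0} + v_{10} = v_{1} + v_{5} + v_{6} + v_{7}  ⟹  sig = [2:1,1,1,1]
  {3,8}:  v_{3} + v_{8} = v_{1} + v_{5} + v_{6} + v_{7}  ⟹  sig = [2:1,1,1,1]
  {0,4}:  v_{0} + v_{4} = v_{3} + v_{6} + 2·v_{7}  ⟹  sig = [2:1,1,2]
  {4,8}:  v_{4} + v_{8} = v_{6} + 2·v_{7} + v_{10}  ⟹  sig = [2:1,1,2]
  {0,8}:  v_{0} + v_{8} = 2·v_{1} + 2·v_{5} + 2·v_{6} + 2·v_{7}  ⟹  sig = [2:2,2,2,2]
  {1,2,5}:  v_{1} + v_{2} + v_{5} = 0  ⟹  sig = [3:]
  {6,7,9}:  v_{6} + v_{7} + v_{9} = 0  ⟹  sig = [3:]
  {1,4,5}:  v_{1} + v_{4} + v_{5} = v_{7}  ⟹  sig = [3:1]
  {4,6,9}:  v_{4} + v_{6} + v_{9} = v_{2}  ⟹  sig = [3:1]
  {1,3,5,6,7}:  v_{1} + v_{3} + v_{5} + v_{6} + v_{7} = v_{0}  ⟹  sig = [5:1]
  {1,5,6,7,10}:  v_{1} + v_{5} + v_{6} + v_{7} + v_{10} = v_{8}  ⟹  sig = [5:1]

Hence PRS(X_Σ) =
    |P|=2: 11 collections, coeffs (), (1), (1,1,1), (1,1,1), (1,1,1), (1,1,1), (1,1,1,1), (1,1,1,1), (1,1,2), (1,1,2), (2,2,2,2)
    |P|=3: 4 collections, coeffs (), (), (1), (1)
    |P|=5: 2 collections, coeffs (1), (1)


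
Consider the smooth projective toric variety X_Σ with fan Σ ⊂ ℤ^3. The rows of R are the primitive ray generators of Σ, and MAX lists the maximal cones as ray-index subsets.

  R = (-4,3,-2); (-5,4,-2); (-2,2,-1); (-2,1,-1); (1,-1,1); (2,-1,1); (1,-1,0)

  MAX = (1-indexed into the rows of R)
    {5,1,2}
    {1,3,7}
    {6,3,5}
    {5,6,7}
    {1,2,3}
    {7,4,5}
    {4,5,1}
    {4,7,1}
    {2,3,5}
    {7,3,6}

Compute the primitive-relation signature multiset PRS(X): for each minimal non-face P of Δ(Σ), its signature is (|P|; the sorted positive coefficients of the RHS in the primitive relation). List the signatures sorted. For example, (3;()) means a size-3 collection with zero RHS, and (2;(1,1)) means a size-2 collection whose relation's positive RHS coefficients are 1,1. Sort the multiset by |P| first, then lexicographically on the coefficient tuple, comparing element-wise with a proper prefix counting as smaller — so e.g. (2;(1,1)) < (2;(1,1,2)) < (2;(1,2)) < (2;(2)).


9 collections generate NE(X_Σ); each relation:

  P = {4,6}:  v_{4} + v_{6} = 0  ⇒ sig = (2;())
  P = {1,6}:  v_{1} + v_{6} = v_{3}  ⇒ sig = (2;(1))
  P = {2,7}:  v_{2} + v_{7} = v_{1}  ⇒ sig = (2;(1))
  P = {3,4}:  v_{3} + v_{4} = v_{1}  ⇒ sig = (2;(1))
  P = {2,4}:  v_{2} + v_{4} = 2·v_{1} + v_{5}  ⇒ sig = (2;(1,2))
  P = {2,6}:  v_{2} + v_{6} = 2·v_{3} + v_{5}  ⇒ sig = (2;(1,2))
  P = {3,5,7}:  v_{3} + v_{5} + v_{7} = 0  ⇒ sig = (3;())
  P = {1,3,5}:  v_{1} + v_{3} + v_{5} = v_{2}  ⇒ sig = (3;(1))
  P = {1,5,7}:  v_{1} + v_{5} + v_{7} = v_{4}  ⇒ sig = (3;(1))

Sorted signature multiset PRS(X):
    |P|=2: 6 collections, coeffs (), (1), (1), (1), (1,2), (1,2)
    |P|=3: 3 collections, coeffs (), (1), (1)
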